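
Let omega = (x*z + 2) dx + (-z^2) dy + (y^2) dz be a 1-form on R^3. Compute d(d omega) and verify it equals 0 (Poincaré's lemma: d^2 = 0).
d(d omega) = 0

Step 1: d omega = sum_{i<j} (∂f_j/∂x_i - ∂f_i/∂x_j) dx_i ∧ dx_j:
  coeff of dx ∧ dy: 0
  coeff of dx ∧ dz: -x
  coeff of dy ∧ dz: 2*y + 2*z
Step 2: Apply d again to each 2-form coefficient. The only possible 3-form in R^3 is dx ∧ dy ∧ dz, with coefficient
  ∂(coeff of dy∧dz)/∂x - ∂(coeff of dx∧dz)/∂y + ∂(coeff of dx∧dy)/∂z
  = ∂/∂x (2*y + 2*z) - ∂/∂y (-x) + ∂/∂z (0).
Each of these terms simplifies to sums of mixed partials that cancel in pairs. The result is 0 (by equality of mixed partials for smooth functions — Schwarz / Clairaut).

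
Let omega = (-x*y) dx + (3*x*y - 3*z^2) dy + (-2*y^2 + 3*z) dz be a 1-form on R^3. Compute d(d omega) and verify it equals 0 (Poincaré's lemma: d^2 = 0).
d(d omega) = 0

Step 1: d omega = sum_{i<j} (∂f_j/∂x_i - ∂f_i/∂x_j) dx_i ∧ dx_j:
  coeff of dx ∧ dy: x + 3*y
  coeff of dx ∧ dz: 0
  coeff of dy ∧ dz: -4*y + 6*z
Step 2: Apply d again to each 2-form coefficient. The only possible 3-form in R^3 is dx ∧ dy ∧ dz, with coefficient
  ∂(coeff of dy∧dz)/∂x - ∂(coeff of dx∧dz)/∂y + ∂(coeff of dx∧dy)/∂z
  = ∂/∂x (-4*y + 6*z) - ∂/∂y (0) + ∂/∂z (x + 3*y).
Each of these terms simplifies to sums of mixed partials that cancel in pairs. The result is 0 (by equality of mixed partials for smooth functions — Schwarz / Clairaut).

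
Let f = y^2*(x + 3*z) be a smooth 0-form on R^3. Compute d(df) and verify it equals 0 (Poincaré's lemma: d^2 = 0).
d(df) = 0

Step 1: df = sum_i (∂f/∂x_i) dx_i = (y^2) dx + (2*y*(x + 3*z)) dy + (3*y^2) dz.
Step 2: Apply d again. Using the 1-form formula, the coefficient of dx ∧ dy in d(df) is ∂^2 f/∂x ∂y - ∂^2 f/∂y ∂x = (2*y) - (2*y) = 0 (equality of mixed partials for smooth f).
Similarly for dx ∧ dz and dy ∧ dz — all coefficients vanish. So d(df) = 0.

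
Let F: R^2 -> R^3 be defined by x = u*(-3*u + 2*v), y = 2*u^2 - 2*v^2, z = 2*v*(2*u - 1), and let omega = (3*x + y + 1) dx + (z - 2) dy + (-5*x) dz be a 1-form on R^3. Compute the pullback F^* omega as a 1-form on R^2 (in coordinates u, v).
F^* omega = (42*u^3 + 26*u^2*v - 16*u*v^2 - 8*u*v - 14*u - 4*v^3 + 2*v) du + (46*u^3 - 28*u^2*v - 30*u^2 - 20*u*v^2 + 20*u*v + 2*u + 8*v^2 + 8*v) dv

Using F^*(f dg) = (f ∘ F) d(g ∘ F), substitute each coordinate x_i by F_i(u, v) in f_i, and replace dx_i by d F_i = (∂F_i/∂u) du + (∂F_i/∂v) dv.
  For the x component: f_1(F) = -7*u^2 + 6*u*v - 2*v^2 + 1; d F_1 = (-6*u + 2*v) du + (2*u) dv
  For the y component: f_2(F) = 4*u*v - 2*v - 2; d F_2 = (4*u) du + (-4*v) dv
  For the z component: f_3(F) = 5*u*(3*u - 2*v); d F_3 = (4*v) du + (4*u - 2) dv
Combining and collecting du, dv coefficients:
  coeff of du: 42*u^3 + 26*u^2*v - 16*u*v^2 - 8*u*v - 14*u - 4*v^3 + 2*v
  coeff of dv: 46*u^3 - 28*u^2*v - 30*u^2 - 20*u*v^2 + 20*u*v + 2*u + 8*v^2 + 8*v
F^* omega = (42*u^3 + 26*u^2*v - 16*u*v^2 - 8*u*v - 14*u - 4*v^3 + 2*v) du + (46*u^3 - 28*u^2*v - 30*u^2 - 20*u*v^2 + 20*u*v + 2*u + 8*v^2 + 8*v) dv.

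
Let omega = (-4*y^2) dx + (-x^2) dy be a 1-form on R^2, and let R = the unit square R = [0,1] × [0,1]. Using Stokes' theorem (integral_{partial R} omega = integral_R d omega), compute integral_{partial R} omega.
integral_(partial R) omega = 3

Stokes: integral_partial_R omega = integral_R d omega with d omega = (∂Q/∂x - ∂P/∂y) dx ∧ dy.
  ∂Q/∂x = -2*x
  ∂P/∂y = -8*y
  integrand = ∂Q/∂x - ∂P/∂y = -2*x + 8*y.
Integrating over R: integral_0^1 integral_0^1 (-2*x + 8*y) dx dy = 3.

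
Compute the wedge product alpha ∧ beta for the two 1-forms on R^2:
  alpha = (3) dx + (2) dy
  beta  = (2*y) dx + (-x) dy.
alpha ∧ beta = (-3*x - 4*y) dx ∧ dy

Distribute the wedge, using dx_i ∧ dx_j = -dx_j ∧ dx_i and dx_i ∧ dx_i = 0. For each pair (i, j) with i < j, the coefficient of dx_i ∧ dx_j in alpha ∧ beta is (alpha_i * beta_j - alpha_j * beta_i). Collecting: alpha ∧ beta = (-3*x - 4*y) dx ∧ dy.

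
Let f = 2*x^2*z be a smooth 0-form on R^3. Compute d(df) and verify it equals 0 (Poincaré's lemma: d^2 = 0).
d(df) = 0

Step 1: df = sum_i (∂f/∂x_i) dx_i = (4*x*z) dx + (0) dy + (2*x^2) dz.
Step 2: Apply d again. Using the 1-form formula, the coefficient of dx ∧ dy in d(df) is ∂^2 f/∂x ∂y - ∂^2 f/∂y ∂x = (0) - (0) = 0 (equality of mixed partials for smooth f).
Similarly for dx ∧ dz and dy ∧ dz — all coefficients vanish. So d(df) = 0.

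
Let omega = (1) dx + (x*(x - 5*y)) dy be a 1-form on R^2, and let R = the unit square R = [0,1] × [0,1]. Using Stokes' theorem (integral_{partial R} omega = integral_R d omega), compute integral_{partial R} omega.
integral_(partial R) omega = -3/2

Stokes: integral_partial_R omega = integral_R d omega with d omega = (∂Q/∂x - ∂P/∂y) dx ∧ dy.
  ∂Q/∂x = 2*x - 5*y
  ∂P/∂y = 0
  integrand = ∂Q/∂x - ∂P/∂y = 2*x - 5*y.
Integrating over R: integral_0^1 integral_0^1 (2*x - 5*y) dx dy = -3/2.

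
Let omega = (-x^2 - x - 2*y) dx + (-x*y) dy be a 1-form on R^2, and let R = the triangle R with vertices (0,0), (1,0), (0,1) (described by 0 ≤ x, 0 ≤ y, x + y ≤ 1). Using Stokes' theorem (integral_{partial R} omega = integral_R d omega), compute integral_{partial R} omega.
integral_(partial R) omega = 5/6

Stokes: integral_partial_R omega = integral_R d omega with d omega = (∂Q/∂x - ∂P/∂y) dx ∧ dy.
  ∂Q/∂x = -y
  ∂P/∂y = -2
  integrand = ∂Q/∂x - ∂P/∂y = 2 - y.
Integrating over R: integral_0^1 integral_0^{1-x} (2 - y) dy dx = 5/6.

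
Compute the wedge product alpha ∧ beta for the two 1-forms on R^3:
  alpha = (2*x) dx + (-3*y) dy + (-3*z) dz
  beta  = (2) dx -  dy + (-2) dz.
alpha ∧ beta = (-2*x + 6*y) dx ∧ dy + (-4*x + 6*z) dx ∧ dz + (6*y - 3*z) dy ∧ dz

Distribute the wedge, using dx_i ∧ dx_j = -dx_j ∧ dx_i and dx_i ∧ dx_i = 0. For each pair (i, j) with i < j, the coefficient of dx_i ∧ dx_j in alpha ∧ beta is (alpha_i * beta_j - alpha_j * beta_i). Collecting: alpha ∧ beta = (-2*x + 6*y) dx ∧ dy + (-4*x + 6*z) dx ∧ dz + (6*y - 3*z) dy ∧ dz.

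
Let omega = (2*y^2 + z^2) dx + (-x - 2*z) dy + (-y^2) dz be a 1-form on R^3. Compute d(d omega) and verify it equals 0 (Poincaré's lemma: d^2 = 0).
d(d omega) = 0

Step 1: d omega = sum_{i<j} (∂f_j/∂x_i - ∂f_i/∂x_j) dx_i ∧ dx_j:
  coeff of dx ∧ dy: -4*y - 1
  coeff of dx ∧ dz: -2*z
  coeff of dy ∧ dz: 2 - 2*y
Step 2: Apply d again to each 2-form coefficient. The only possible 3-form in R^3 is dx ∧ dy ∧ dz, with coefficient
  ∂(coeff of dy∧dz)/∂x - ∂(coeff of dx∧dz)/∂y + ∂(coeff of dx∧dy)/∂z
  = ∂/∂x (2 - 2*y) - ∂/∂y (-2*z) + ∂/∂z (-4*y - 1).
Each of these terms simplifies to sums of mixed partials that cancel in pairs. The result is 0 (by equality of mixed partials for smooth functions — Schwarz / Clairaut).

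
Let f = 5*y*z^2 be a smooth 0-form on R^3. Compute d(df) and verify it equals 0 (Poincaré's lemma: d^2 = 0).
d(df) = 0

Step 1: df = sum_i (∂f/∂x_i) dx_i = (0) dx + (5*z^2) dy + (10*y*z) dz.
Step 2: Apply d again. Using the 1-form formula, the coefficient of dx ∧ dy in d(df) is ∂^2 f/∂x ∂y - ∂^2 f/∂y ∂x = (0) - (0) = 0 (equality of mixed partials for smooth f).
Similarly for dx ∧ dz and dy ∧ dz — all coefficients vanish. So d(df) = 0.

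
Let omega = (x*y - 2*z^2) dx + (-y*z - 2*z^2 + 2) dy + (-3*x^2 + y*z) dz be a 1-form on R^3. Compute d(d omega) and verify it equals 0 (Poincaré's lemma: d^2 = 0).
d(d omega) = 0

Step 1: d omega = sum_{i<j} (∂f_j/∂x_i - ∂f_i/∂x_j) dx_i ∧ dx_j:
  coeff of dx ∧ dy: -x
  coeff of dx ∧ dz: -6*x + 4*z
  coeff of dy ∧ dz: y + 5*z
Step 2: Apply d again to each 2-form coefficient. The only possible 3-form in R^3 is dx ∧ dy ∧ dz, with coefficient
  ∂(coeff of dy∧dz)/∂x - ∂(coeff of dx∧dz)/∂y + ∂(coeff of dx∧dy)/∂z
  = ∂/∂x (y + 5*z) - ∂/∂y (-6*x + 4*z) + ∂/∂z (-x).
Each of these terms simplifies to sums of mixed partials that cancel in pairs. The result is 0 (by equality of mixed partials for smooth functions — Schwarz / Clairaut).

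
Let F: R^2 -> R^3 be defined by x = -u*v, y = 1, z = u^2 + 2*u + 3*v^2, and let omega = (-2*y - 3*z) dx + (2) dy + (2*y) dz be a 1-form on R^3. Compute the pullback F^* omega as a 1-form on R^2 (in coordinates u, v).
F^* omega = (3*u^2*v + 6*u*v + 4*u + 9*v^3 + 2*v + 4) du + (3*u^3 + 6*u^2 + 9*u*v^2 + 2*u + 12*v) dv

Using F^*(f dg) = (f ∘ F) d(g ∘ F), substitute each coordinate x_i by F_i(u, v) in f_i, and replace dx_i by d F_i = (∂F_i/∂u) du + (∂F_i/∂v) dv.
  For the x component: f_1(F) = -3*u^2 - 6*u - 9*v^2 - 2; d F_1 = (-v) du + (-u) dv
  For the y component: f_2(F) = 2; d F_2 = (0) du + (0) dv
  For the z component: f_3(F) = 2; d F_3 = (2*u + 2) du + (6*v) dv
Combining and collecting du, dv coefficients:
  coeff of du: 3*u^2*v + 6*u*v + 4*u + 9*v^3 + 2*v + 4
  coeff of dv: 3*u^3 + 6*u^2 + 9*u*v^2 + 2*u + 12*v
F^* omega = (3*u^2*v + 6*u*v + 4*u + 9*v^3 + 2*v + 4) du + (3*u^3 + 6*u^2 + 9*u*v^2 + 2*u + 12*v) dv.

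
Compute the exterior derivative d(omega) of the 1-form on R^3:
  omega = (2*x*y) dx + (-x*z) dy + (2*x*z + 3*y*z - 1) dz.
d(omega) = (-2*x - z) dx ∧ dy + (2*z) dx ∧ dz + (x + 3*z) dy ∧ dz

For a 1-form omega = sum_i f_i dx_i, the exterior derivative is
  d(omega) = sum_{i < j} (∂f_j/∂x_i - ∂f_i/∂x_j) dx_i ∧ dx_j.
  coefficient of dx ∧ dy: ∂f_2/∂x - ∂f_1/∂y = ∂(-x*z)/∂x - ∂(2*x*y)/∂y = -2*x - z
  coefficient of dx ∧ dz: ∂f_3/∂x - ∂f_1/∂z = ∂(2*x*z + 3*y*z - 1)/∂x - ∂(2*x*y)/∂z = 2*z
  coefficient of dy ∧ dz: ∂f_3/∂y - ∂f_2/∂z = ∂(2*x*z + 3*y*z - 1)/∂y - ∂(-x*z)/∂z = x + 3*z
Assembling: d(omega) = (-2*x - z) dx ∧ dy + (2*z) dx ∧ dz + (x + 3*z) dy ∧ dz.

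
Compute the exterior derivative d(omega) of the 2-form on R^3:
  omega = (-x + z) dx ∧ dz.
d(omega) = 0

For a 2-form omega = sum_{i<j} g_{ij} dx_i ∧ dx_j, the exterior derivative is
  d(omega) = sum_{i<j} d(g_{ij}) ∧ dx_i ∧ dx_j = sum_{i<j, k} (∂g_{ij}/∂x_k) dx_k ∧ dx_i ∧ dx_j.
Expand each term, using dx_k ∧ dx_i ∧ dx_j = sgn(permutation) dx_{(a)} ∧ dx_{(b)} ∧ dx_{(c)} with (a < b < c) sorted:

Collecting like 3-forms: d(omega) = 0.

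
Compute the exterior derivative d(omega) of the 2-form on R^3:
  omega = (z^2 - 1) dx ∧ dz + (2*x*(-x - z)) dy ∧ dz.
d(omega) = (-4*x - 2*z) dx ∧ dy ∧ dz

For a 2-form omega = sum_{i<j} g_{ij} dx_i ∧ dx_j, the exterior derivative is
  d(omega) = sum_{i<j} d(g_{ij}) ∧ dx_i ∧ dx_j = sum_{i<j, k} (∂g_{ij}/∂x_k) dx_k ∧ dx_i ∧ dx_j.
Expand each term, using dx_k ∧ dx_i ∧ dx_j = sgn(permutation) dx_{(a)} ∧ dx_{(b)} ∧ dx_{(c)} with (a < b < c) sorted:
  d(2*x*(-x - z)) includes (∂/∂x)(2*x*(-x - z)) dx = (-4*x - 2*z) dx, which multiplied by dy ∧ dz gives (-4*x - 2*z) dx ∧ dy ∧ dz
Collecting like 3-forms: d(omega) = (-4*x - 2*z) dx ∧ dy ∧ dz.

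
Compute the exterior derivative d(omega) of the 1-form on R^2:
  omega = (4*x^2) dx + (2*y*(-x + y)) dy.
d(omega) = (-2*y) dx ∧ dy

For a 1-form omega = sum_i f_i dx_i, the exterior derivative is
  d(omega) = sum_{i < j} (∂f_j/∂x_i - ∂f_i/∂x_j) dx_i ∧ dx_j.
  coefficient of dx ∧ dy: ∂f_2/∂x - ∂f_1/∂y = ∂(2*y*(-x + y))/∂x - ∂(4*x^2)/∂y = -2*y
Assembling: d(omega) = (-2*y) dx ∧ dy.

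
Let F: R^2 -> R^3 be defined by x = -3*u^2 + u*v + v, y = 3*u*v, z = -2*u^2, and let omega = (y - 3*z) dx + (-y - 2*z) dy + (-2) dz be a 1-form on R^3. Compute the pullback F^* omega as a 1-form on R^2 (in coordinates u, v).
F^* omega = (2*u*(-18*u^2 - 3*v^2 + 4)) du + (3*u*(6*u^2 - 2*u*v + 2*u + v)) dv

Using F^*(f dg) = (f ∘ F) d(g ∘ F), substitute each coordinate x_i by F_i(u, v) in f_i, and replace dx_i by d F_i = (∂F_i/∂u) du + (∂F_i/∂v) dv.
  For the x component: f_1(F) = 3*u*(2*u + v); d F_1 = (-6*u + v) du + (u + 1) dv
  For the y component: f_2(F) = u*(4*u - 3*v); d F_2 = (3*v) du + (3*u) dv
  For the z component: f_3(F) = -2; d F_3 = (-4*u) du + (0) dv
Combining and collecting du, dv coefficients:
  coeff of du: 2*u*(-18*u^2 - 3*v^2 + 4)
  coeff of dv: 3*u*(6*u^2 - 2*u*v + 2*u + v)
F^* omega = (2*u*(-18*u^2 - 3*v^2 + 4)) du + (3*u*(6*u^2 - 2*u*v + 2*u + v)) dv.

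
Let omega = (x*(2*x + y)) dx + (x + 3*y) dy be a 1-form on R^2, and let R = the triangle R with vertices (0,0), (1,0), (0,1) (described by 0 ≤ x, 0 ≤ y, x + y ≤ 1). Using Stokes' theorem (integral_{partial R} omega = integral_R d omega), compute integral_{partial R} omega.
integral_(partial R) omega = 1/3

Stokes: integral_partial_R omega = integral_R d omega with d omega = (∂Q/∂x - ∂P/∂y) dx ∧ dy.
  ∂Q/∂x = 1
  ∂P/∂y = x
  integrand = ∂Q/∂x - ∂P/∂y = 1 - x.
Integrating over R: integral_0^1 integral_0^{1-x} (1 - x) dy dx = 1/3.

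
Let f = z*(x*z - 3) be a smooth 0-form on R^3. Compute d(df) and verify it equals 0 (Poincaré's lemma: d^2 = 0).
d(df) = 0

Step 1: df = sum_i (∂f/∂x_i) dx_i = (z^2) dx + (0) dy + (2*x*z - 3) dz.
Step 2: Apply d again. Using the 1-form formula, the coefficient of dx ∧ dy in d(df) is ∂^2 f/∂x ∂y - ∂^2 f/∂y ∂x = (0) - (0) = 0 (equality of mixed partials for smooth f).
Similarly for dx ∧ dz and dy ∧ dz — all coefficients vanish. So d(df) = 0.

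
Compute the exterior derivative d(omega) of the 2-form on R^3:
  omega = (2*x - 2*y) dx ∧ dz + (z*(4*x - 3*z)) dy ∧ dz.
d(omega) = (4*z + 2) dx ∧ dy ∧ dz

For a 2-form omega = sum_{i<j} g_{ij} dx_i ∧ dx_j, the exterior derivative is
  d(omega) = sum_{i<j} d(g_{ij}) ∧ dx_i ∧ dx_j = sum_{i<j, k} (∂g_{ij}/∂x_k) dx_k ∧ dx_i ∧ dx_j.
Expand each term, using dx_k ∧ dx_i ∧ dx_j = sgn(permutation) dx_{(a)} ∧ dx_{(b)} ∧ dx_{(c)} with (a < b < c) sorted:
  d(2*x - 2*y) includes (∂/∂y)(2*x - 2*y) dy = (-2) dy, which multiplied by dx ∧ dz gives (2) dx ∧ dy ∧ dz
  d(z*(4*x - 3*z)) includes (∂/∂x)(z*(4*x - 3*z)) dx = (4*z) dx, which multiplied by dy ∧ dz gives (4*z) dx ∧ dy ∧ dz
Collecting like 3-forms: d(omega) = (4*z + 2) dx ∧ dy ∧ dz.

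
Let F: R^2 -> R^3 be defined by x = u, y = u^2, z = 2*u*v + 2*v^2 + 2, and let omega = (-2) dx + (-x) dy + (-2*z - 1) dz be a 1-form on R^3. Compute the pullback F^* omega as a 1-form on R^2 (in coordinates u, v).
F^* omega = (-2*u^2 - 8*u*v^2 - 8*v^3 - 10*v - 2) du + (-8*u^2*v - 24*u*v^2 - 10*u - 16*v^3 - 20*v) dv

Using F^*(f dg) = (f ∘ F) d(g ∘ F), substitute each coordinate x_i by F_i(u, v) in f_i, and replace dx_i by d F_i = (∂F_i/∂u) du + (∂F_i/∂v) dv.
  For the x component: f_1(F) = -2; d F_1 = (1) du + (0) dv
  For the y component: f_2(F) = -u; d F_2 = (2*u) du + (0) dv
  For the z component: f_3(F) = -4*u*v - 4*v^2 - 5; d F_3 = (2*v) du + (2*u + 4*v) dv
Combining and collecting du, dv coefficients:
  coeff of du: -2*u^2 - 8*u*v^2 - 8*v^3 - 10*v - 2
  coeff of dv: -8*u^2*v - 24*u*v^2 - 10*u - 16*v^3 - 20*v
F^* omega = (-2*u^2 - 8*u*v^2 - 8*v^3 - 10*v - 2) du + (-8*u^2*v - 24*u*v^2 - 10*u - 16*v^3 - 20*v) dv.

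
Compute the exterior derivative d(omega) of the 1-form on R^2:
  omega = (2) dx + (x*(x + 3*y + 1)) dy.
d(omega) = (2*x + 3*y + 1) dx ∧ dy

For a 1-form omega = sum_i f_i dx_i, the exterior derivative is
  d(omega) = sum_{i < j} (∂f_j/∂x_i - ∂f_i/∂x_j) dx_i ∧ dx_j.
  coefficient of dx ∧ dy: ∂f_2/∂x - ∂f_1/∂y = ∂(x*(x + 3*y + 1))/∂x - ∂(2)/∂y = 2*x + 3*y + 1
Assembling: d(omega) = (2*x + 3*y + 1) dx ∧ dy.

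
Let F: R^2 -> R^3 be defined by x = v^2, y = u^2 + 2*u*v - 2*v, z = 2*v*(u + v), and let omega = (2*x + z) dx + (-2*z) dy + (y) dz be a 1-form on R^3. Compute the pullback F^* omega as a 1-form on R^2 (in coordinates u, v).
F^* omega = (2*v*(-3*u^2 - 6*u*v - 4*v^2 - 2*v)) du + (2*u^3 + 4*u*v^2 + 4*u*v + 8*v^3) dv

Using F^*(f dg) = (f ∘ F) d(g ∘ F), substitute each coordinate x_i by F_i(u, v) in f_i, and replace dx_i by d F_i = (∂F_i/∂u) du + (∂F_i/∂v) dv.
  For the x component: f_1(F) = 2*v*(u + 2*v); d F_1 = (0) du + (2*v) dv
  For the y component: f_2(F) = 4*v*(-u - v); d F_2 = (2*u + 2*v) du + (2*u - 2) dv
  For the z component: f_3(F) = u^2 + 2*u*v - 2*v; d F_3 = (2*v) du + (2*u + 4*v) dv
Combining and collecting du, dv coefficients:
  coeff of du: 2*v*(-3*u^2 - 6*u*v - 4*v^2 - 2*v)
  coeff of dv: 2*u^3 + 4*u*v^2 + 4*u*v + 8*v^3
F^* omega = (2*v*(-3*u^2 - 6*u*v - 4*v^2 - 2*v)) du + (2*u^3 + 4*u*v^2 + 4*u*v + 8*v^3) dv.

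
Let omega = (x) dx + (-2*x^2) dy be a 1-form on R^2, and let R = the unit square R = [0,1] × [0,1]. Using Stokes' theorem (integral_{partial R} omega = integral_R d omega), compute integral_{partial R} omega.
integral_(partial R) omega = -2

Stokes: integral_partial_R omega = integral_R d omega with d omega = (∂Q/∂x - ∂P/∂y) dx ∧ dy.
  ∂Q/∂x = -4*x
  ∂P/∂y = 0
  integrand = ∂Q/∂x - ∂P/∂y = -4*x.
Integrating over R: integral_0^1 integral_0^1 (-4*x) dx dy = -2.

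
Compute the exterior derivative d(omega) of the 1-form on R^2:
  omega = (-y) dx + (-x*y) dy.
d(omega) = (1 - y) dx ∧ dy

For a 1-form omega = sum_i f_i dx_i, the exterior derivative is
  d(omega) = sum_{i < j} (∂f_j/∂x_i - ∂f_i/∂x_j) dx_i ∧ dx_j.
  coefficient of dx ∧ dy: ∂f_2/∂x - ∂f_1/∂y = ∂(-x*y)/∂x - ∂(-y)/∂y = 1 - y
Assembling: d(omega) = (1 - y) dx ∧ dy.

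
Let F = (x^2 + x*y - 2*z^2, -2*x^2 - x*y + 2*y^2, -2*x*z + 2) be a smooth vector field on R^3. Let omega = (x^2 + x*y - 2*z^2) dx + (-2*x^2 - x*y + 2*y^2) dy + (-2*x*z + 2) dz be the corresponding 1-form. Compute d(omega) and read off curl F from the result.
d(omega) = (0) dy ∧ dz + (-2*z) dz ∧ dx + (-5*x - y) dx ∧ dy; curl F = (0, -2*z, -5*x - y)

d omega = sum_{i<j} (∂f_j/∂x_i - ∂f_i/∂x_j) dx_i ∧ dx_j. Under the identification (dy ∧ dz, dz ∧ dx, dx ∧ dy) ↔ (e_x, e_y, e_z), the coefficients are exactly the components of curl F. Compute:
  ∂R/∂y - ∂Q/∂z = (0) - (0) = 0
  ∂P/∂z - ∂R/∂x = (-4*z) - (-2*z) = -2*z
  ∂Q/∂x - ∂P/∂y = (-4*x - y) - (x) = -5*x - y.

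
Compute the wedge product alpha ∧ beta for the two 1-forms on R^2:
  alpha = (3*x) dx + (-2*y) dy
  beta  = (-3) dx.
alpha ∧ beta = (-6*y) dx ∧ dy

Distribute the wedge, using dx_i ∧ dx_j = -dx_j ∧ dx_i and dx_i ∧ dx_i = 0. For each pair (i, j) with i < j, the coefficient of dx_i ∧ dx_j in alpha ∧ beta is (alpha_i * beta_j - alpha_j * beta_i). Collecting: alpha ∧ beta = (-6*y) dx ∧ dy.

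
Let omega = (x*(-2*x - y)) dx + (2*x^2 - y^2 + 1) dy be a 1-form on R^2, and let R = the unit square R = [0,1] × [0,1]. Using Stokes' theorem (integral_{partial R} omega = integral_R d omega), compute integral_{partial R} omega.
integral_(partial R) omega = 5/2

Stokes: integral_partial_R omega = integral_R d omega with d omega = (∂Q/∂x - ∂P/∂y) dx ∧ dy.
  ∂Q/∂x = 4*x
  ∂P/∂y = -x
  integrand = ∂Q/∂x - ∂P/∂y = 5*x.
Integrating over R: integral_0^1 integral_0^1 (5*x) dx dy = 5/2.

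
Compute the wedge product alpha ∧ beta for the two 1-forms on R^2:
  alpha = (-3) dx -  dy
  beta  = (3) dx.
alpha ∧ beta = (3) dx ∧ dy

Distribute the wedge, using dx_i ∧ dx_j = -dx_j ∧ dx_i and dx_i ∧ dx_i = 0. For each pair (i, j) with i < j, the coefficient of dx_i ∧ dx_j in alpha ∧ beta is (alpha_i * beta_j - alpha_j * beta_i). Collecting: alpha ∧ beta = (3) dx ∧ dy.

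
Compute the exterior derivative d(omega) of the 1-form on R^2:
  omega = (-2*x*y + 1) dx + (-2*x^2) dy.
d(omega) = (-2*x) dx ∧ dy

For a 1-form omega = sum_i f_i dx_i, the exterior derivative is
  d(omega) = sum_{i < j} (∂f_j/∂x_i - ∂f_i/∂x_j) dx_i ∧ dx_j.
  coefficient of dx ∧ dy: ∂f_2/∂x - ∂f_1/∂y = ∂(-2*x^2)/∂x - ∂(-2*x*y + 1)/∂y = -2*x
Assembling: d(omega) = (-2*x) dx ∧ dy.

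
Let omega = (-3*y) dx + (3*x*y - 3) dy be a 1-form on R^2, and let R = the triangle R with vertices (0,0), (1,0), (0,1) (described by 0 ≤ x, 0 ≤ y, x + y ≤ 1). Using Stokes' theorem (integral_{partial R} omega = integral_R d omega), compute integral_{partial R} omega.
integral_(partial R) omega = 2

Stokes: integral_partial_R omega = integral_R d omega with d omega = (∂Q/∂x - ∂P/∂y) dx ∧ dy.
  ∂Q/∂x = 3*y
  ∂P/∂y = -3
  integrand = ∂Q/∂x - ∂P/∂y = 3*y + 3.
Integrating over R: integral_0^1 integral_0^{1-x} (3*y + 3) dy dx = 2.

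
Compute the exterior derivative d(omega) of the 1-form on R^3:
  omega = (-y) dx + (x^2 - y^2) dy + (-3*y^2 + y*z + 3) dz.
d(omega) = (2*x + 1) dx ∧ dy + (-6*y + z) dy ∧ dz

For a 1-form omega = sum_i f_i dx_i, the exterior derivative is
  d(omega) = sum_{i < j} (∂f_j/∂x_i - ∂f_i/∂x_j) dx_i ∧ dx_j.
  coefficient of dx ∧ dy: ∂f_2/∂x - ∂f_1/∂y = ∂(x^2 - y^2)/∂x - ∂(-y)/∂y = 2*x + 1
  coefficient of dy ∧ dz: ∂f_3/∂y - ∂f_2/∂z = ∂(-3*y^2 + y*z + 3)/∂y - ∂(x^2 - y^2)/∂z = -6*y + z
Assembling: d(omega) = (2*x + 1) dx ∧ dy + (-6*y + z) dy ∧ dz.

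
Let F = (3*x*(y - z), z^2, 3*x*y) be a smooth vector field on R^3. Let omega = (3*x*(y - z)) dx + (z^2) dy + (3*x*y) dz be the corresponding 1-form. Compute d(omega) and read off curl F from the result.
d(omega) = (3*x - 2*z) dy ∧ dz + (-3*x - 3*y) dz ∧ dx + (-3*x) dx ∧ dy; curl F = (3*x - 2*z, -3*x - 3*y, -3*x)

d omega = sum_{i<j} (∂f_j/∂x_i - ∂f_i/∂x_j) dx_i ∧ dx_j. Under the identification (dy ∧ dz, dz ∧ dx, dx ∧ dy) ↔ (e_x, e_y, e_z), the coefficients are exactly the components of curl F. Compute:
  ∂R/∂y - ∂Q/∂z = (3*x) - (2*z) = 3*x - 2*z
  ∂P/∂z - ∂R/∂x = (-3*x) - (3*y) = -3*x - 3*y
  ∂Q/∂x - ∂P/∂y = (0) - (3*x) = -3*x.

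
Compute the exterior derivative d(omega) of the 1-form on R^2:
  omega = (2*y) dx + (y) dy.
d(omega) = (-2) dx ∧ dy

For a 1-form omega = sum_i f_i dx_i, the exterior derivative is
  d(omega) = sum_{i < j} (∂f_j/∂x_i - ∂f_i/∂x_j) dx_i ∧ dx_j.
  coefficient of dx ∧ dy: ∂f_2/∂x - ∂f_1/∂y = ∂(y)/∂x - ∂(2*y)/∂y = -2
Assembling: d(omega) = (-2) dx ∧ dy.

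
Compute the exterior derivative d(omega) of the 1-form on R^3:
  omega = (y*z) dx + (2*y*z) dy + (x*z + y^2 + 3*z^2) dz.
d(omega) = (-z) dx ∧ dy + (-y + z) dx ∧ dz

For a 1-form omega = sum_i f_i dx_i, the exterior derivative is
  d(omega) = sum_{i < j} (∂f_j/∂x_i - ∂f_i/∂x_j) dx_i ∧ dx_j.
  coefficient of dx ∧ dy: ∂f_2/∂x - ∂f_1/∂y = ∂(2*y*z)/∂x - ∂(y*z)/∂y = -z
  coefficient of dx ∧ dz: ∂f_3/∂x - ∂f_1/∂z = ∂(x*z + y^2 + 3*z^2)/∂x - ∂(y*z)/∂z = -y + z
Assembling: d(omega) = (-z) dx ∧ dy + (-y + z) dx ∧ dz.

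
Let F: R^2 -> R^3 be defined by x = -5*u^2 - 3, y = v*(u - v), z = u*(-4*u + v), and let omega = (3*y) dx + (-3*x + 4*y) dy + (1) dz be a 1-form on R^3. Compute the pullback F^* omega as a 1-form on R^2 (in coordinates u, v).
F^* omega = (-15*u^2*v + 34*u*v^2 - 8*u - 4*v^3 + 10*v) du + (15*u^3 - 26*u^2*v - 12*u*v^2 + 10*u + 8*v^3 - 18*v) dv

Using F^*(f dg) = (f ∘ F) d(g ∘ F), substitute each coordinate x_i by F_i(u, v) in f_i, and replace dx_i by d F_i = (∂F_i/∂u) du + (∂F_i/∂v) dv.
  For the x component: f_1(F) = 3*v*(u - v); d F_1 = (-10*u) du + (0) dv
  For the y component: f_2(F) = 15*u^2 + 4*u*v - 4*v^2 + 9; d F_2 = (v) du + (u - 2*v) dv
  For the z component: f_3(F) = 1; d F_3 = (-8*u + v) du + (u) dv
Combining and collecting du, dv coefficients:
  coeff of du: -15*u^2*v + 34*u*v^2 - 8*u - 4*v^3 + 10*v
  coeff of dv: 15*u^3 - 26*u^2*v - 12*u*v^2 + 10*u + 8*v^3 - 18*v
F^* omega = (-15*u^2*v + 34*u*v^2 - 8*u - 4*v^3 + 10*v) du + (15*u^3 - 26*u^2*v - 12*u*v^2 + 10*u + 8*v^3 - 18*v) dv.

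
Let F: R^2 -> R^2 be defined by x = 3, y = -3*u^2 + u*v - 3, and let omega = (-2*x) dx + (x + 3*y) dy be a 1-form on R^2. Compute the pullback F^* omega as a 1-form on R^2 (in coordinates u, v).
F^* omega = (54*u^3 - 27*u^2*v + 3*u*v^2 + 36*u - 6*v) du + (3*u*(-3*u^2 + u*v - 2)) dv

Using F^*(f dg) = (f ∘ F) d(g ∘ F), substitute each coordinate x_i by F_i(u, v) in f_i, and replace dx_i by d F_i = (∂F_i/∂u) du + (∂F_i/∂v) dv.
  For the x component: f_1(F) = -6; d F_1 = (0) du + (0) dv
  For the y component: f_2(F) = -9*u^2 + 3*u*v - 6; d F_2 = (-6*u + v) du + (u) dv
Combining and collecting du, dv coefficients:
  coeff of du: 54*u^3 - 27*u^2*v + 3*u*v^2 + 36*u - 6*v
  coeff of dv: 3*u*(-3*u^2 + u*v - 2)
F^* omega = (54*u^3 - 27*u^2*v + 3*u*v^2 + 36*u - 6*v) du + (3*u*(-3*u^2 + u*v - 2)) dv.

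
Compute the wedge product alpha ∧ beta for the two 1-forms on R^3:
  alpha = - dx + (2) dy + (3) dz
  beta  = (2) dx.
alpha ∧ beta = (-4) dx ∧ dy + (-6) dx ∧ dz

Distribute the wedge, using dx_i ∧ dx_j = -dx_j ∧ dx_i and dx_i ∧ dx_i = 0. For each pair (i, j) with i < j, the coefficient of dx_i ∧ dx_j in alpha ∧ beta is (alpha_i * beta_j - alpha_j * beta_i). Collecting: alpha ∧ beta = (-4) dx ∧ dy + (-6) dx ∧ dz.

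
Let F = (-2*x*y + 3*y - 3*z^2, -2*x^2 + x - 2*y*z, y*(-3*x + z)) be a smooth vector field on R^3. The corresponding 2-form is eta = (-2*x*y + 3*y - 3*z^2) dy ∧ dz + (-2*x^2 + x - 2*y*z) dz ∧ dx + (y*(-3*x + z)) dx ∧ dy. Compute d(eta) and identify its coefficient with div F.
d(eta) = (-y - 2*z) dx ∧ dy ∧ dz; div F = -y - 2*z

For a 2-form in R^3 of the form above, applying d gives a 3-form with coefficient ∂P/∂x + ∂Q/∂y + ∂R/∂z:
  ∂P/∂x = -2*y
  ∂Q/∂y = -2*z
  ∂R/∂z = y
Sum = -y - 2*z, which is exactly div F.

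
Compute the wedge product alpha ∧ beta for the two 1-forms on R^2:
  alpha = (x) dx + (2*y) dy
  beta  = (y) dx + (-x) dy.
alpha ∧ beta = (-x^2 - 2*y^2) dx ∧ dy

Distribute the wedge, using dx_i ∧ dx_j = -dx_j ∧ dx_i and dx_i ∧ dx_i = 0. For each pair (i, j) with i < j, the coefficient of dx_i ∧ dx_j in alpha ∧ beta is (alpha_i * beta_j - alpha_j * beta_i). Collecting: alpha ∧ beta = (-x^2 - 2*y^2) dx ∧ dy.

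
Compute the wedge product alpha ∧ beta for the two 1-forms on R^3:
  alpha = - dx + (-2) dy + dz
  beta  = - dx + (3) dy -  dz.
alpha ∧ beta = (-5) dx ∧ dy + (2) dx ∧ dz + (-1) dy ∧ dz

Distribute the wedge, using dx_i ∧ dx_j = -dx_j ∧ dx_i and dx_i ∧ dx_i = 0. For each pair (i, j) with i < j, the coefficient of dx_i ∧ dx_j in alpha ∧ beta is (alpha_i * beta_j - alpha_j * beta_i). Collecting: alpha ∧ beta = (-5) dx ∧ dy + (2) dx ∧ dz + (-1) dy ∧ dz.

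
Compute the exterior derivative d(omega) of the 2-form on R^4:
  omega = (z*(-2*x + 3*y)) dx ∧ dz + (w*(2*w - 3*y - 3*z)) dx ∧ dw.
d(omega) = (-3*z) dx ∧ dy ∧ dz + (3*w) dx ∧ dy ∧ dw + (3*w) dx ∧ dz ∧ dw

For a 2-form omega = sum_{i<j} g_{ij} dx_i ∧ dx_j, the exterior derivative is
  d(omega) = sum_{i<j} d(g_{ij}) ∧ dx_i ∧ dx_j = sum_{i<j, k} (∂g_{ij}/∂x_k) dx_k ∧ dx_i ∧ dx_j.
Expand each term, using dx_k ∧ dx_i ∧ dx_j = sgn(permutation) dx_{(a)} ∧ dx_{(b)} ∧ dx_{(c)} with (a < b < c) sorted:
  d(z*(-2*x + 3*y)) includes (∂/∂y)(z*(-2*x + 3*y)) dy = (3*z) dy, which multiplied by dx ∧ dz gives (-3*z) dx ∧ dy ∧ dz
  d(w*(2*w - 3*y - 3*z)) includes (∂/∂y)(w*(2*w - 3*y - 3*z)) dy = (-3*w) dy, which multiplied by dx ∧ dw gives (3*w) dx ∧ dy ∧ dw
  d(w*(2*w - 3*y - 3*z)) includes (∂/∂z)(w*(2*w - 3*y - 3*z)) dz = (-3*w) dz, which multiplied by dx ∧ dw gives (3*w) dx ∧ dz ∧ dw
Collecting like 3-forms: d(omega) = (-3*z) dx ∧ dy ∧ dz + (3*w) dx ∧ dy ∧ dw + (3*w) dx ∧ dz ∧ dw.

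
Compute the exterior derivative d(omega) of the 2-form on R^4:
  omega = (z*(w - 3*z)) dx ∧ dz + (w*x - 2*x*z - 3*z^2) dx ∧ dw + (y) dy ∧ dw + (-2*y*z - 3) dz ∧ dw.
d(omega) = (2*x + 7*z) dx ∧ dz ∧ dw + (-2*z) dy ∧ dz ∧ dw

For a 2-form omega = sum_{i<j} g_{ij} dx_i ∧ dx_j, the exterior derivative is
  d(omega) = sum_{i<j} d(g_{ij}) ∧ dx_i ∧ dx_j = sum_{i<j, k} (∂g_{ij}/∂x_k) dx_k ∧ dx_i ∧ dx_j.
Expand each term, using dx_k ∧ dx_i ∧ dx_j = sgn(permutation) dx_{(a)} ∧ dx_{(b)} ∧ dx_{(c)} with (a < b < c) sorted:
  d(z*(w - 3*z)) includes (∂/∂w)(z*(w - 3*z)) dw = (z) dw, which multiplied by dx ∧ dz gives (z) dx ∧ dz ∧ dw
  d(w*x - 2*x*z - 3*z^2) includes (∂/∂z)(w*x - 2*x*z - 3*z^2) dz = (-2*x - 6*z) dz, which multiplied by dx ∧ dw gives (2*x + 6*z) dx ∧ dz ∧ dw
  d(-2*y*z - 3) includes (∂/∂y)(-2*y*z - 3) dy = (-2*z) dy, which multiplied by dz ∧ dw gives (-2*z) dy ∧ dz ∧ dw
Collecting like 3-forms: d(omega) = (2*x + 7*z) dx ∧ dz ∧ dw + (-2*z) dy ∧ dz ∧ dw.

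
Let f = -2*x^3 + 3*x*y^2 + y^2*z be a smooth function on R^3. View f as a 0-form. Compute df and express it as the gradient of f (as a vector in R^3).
df = (-6*x^2 + 3*y^2) dx + (2*y*(3*x + z)) dy + (y^2) dz; grad f = (-6*x^2 + 3*y^2, 2*y*(3*x + z), y^2)

For a 0-form f, d f = (∂f/∂x) dx + (∂f/∂y) dy + (∂f/∂z) dz. The components of the vector representation are exactly the entries of grad f in Cartesian coordinates:
  ∂f/∂x = -6*x^2 + 3*y^2
  ∂f/∂y = 2*y*(3*x + z)
  ∂f/∂z = y^2.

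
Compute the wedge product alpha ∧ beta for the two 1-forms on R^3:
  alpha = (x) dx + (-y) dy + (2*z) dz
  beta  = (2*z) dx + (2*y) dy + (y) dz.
alpha ∧ beta = (2*y*(x + z)) dx ∧ dy + (x*y - 4*z^2) dx ∧ dz + (-y*(y + 4*z)) dy ∧ dz

Distribute the wedge, using dx_i ∧ dx_j = -dx_j ∧ dx_i and dx_i ∧ dx_i = 0. For each pair (i, j) with i < j, the coefficient of dx_i ∧ dx_j in alpha ∧ beta is (alpha_i * beta_j - alpha_j * beta_i). Collecting: alpha ∧ beta = (2*y*(x + z)) dx ∧ dy + (x*y - 4*z^2) dx ∧ dz + (-y*(y + 4*z)) dy ∧ dz.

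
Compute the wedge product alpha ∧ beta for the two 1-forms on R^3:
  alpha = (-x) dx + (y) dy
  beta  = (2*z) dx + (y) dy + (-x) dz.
alpha ∧ beta = (-y*(x + 2*z)) dx ∧ dy + (x^2) dx ∧ dz + (-x*y) dy ∧ dz

Distribute the wedge, using dx_i ∧ dx_j = -dx_j ∧ dx_i and dx_i ∧ dx_i = 0. For each pair (i, j) with i < j, the coefficient of dx_i ∧ dx_j in alpha ∧ beta is (alpha_i * beta_j - alpha_j * beta_i). Collecting: alpha ∧ beta = (-y*(x + 2*z)) dx ∧ dy + (x^2) dx ∧ dz + (-x*y) dy ∧ dz.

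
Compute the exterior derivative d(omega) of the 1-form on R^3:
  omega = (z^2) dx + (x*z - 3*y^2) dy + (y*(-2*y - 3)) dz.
d(omega) = (z) dx ∧ dy + (-2*z) dx ∧ dz + (-x - 4*y - 3) dy ∧ dz

For a 1-form omega = sum_i f_i dx_i, the exterior derivative is
  d(omega) = sum_{i < j} (∂f_j/∂x_i - ∂f_i/∂x_j) dx_i ∧ dx_j.
  coefficient of dx ∧ dy: ∂f_2/∂x - ∂f_1/∂y = ∂(x*z - 3*y^2)/∂x - ∂(z^2)/∂y = z
  coefficient of dx ∧ dz: ∂f_3/∂x - ∂f_1/∂z = ∂(y*(-2*y - 3))/∂x - ∂(z^2)/∂z = -2*z
  coefficient of dy ∧ dz: ∂f_3/∂y - ∂f_2/∂z = ∂(y*(-2*y - 3))/∂y - ∂(x*z - 3*y^2)/∂z = -x - 4*y - 3
Assembling: d(omega) = (z) dx ∧ dy + (-2*z) dx ∧ dz + (-x - 4*y - 3) dy ∧ dz.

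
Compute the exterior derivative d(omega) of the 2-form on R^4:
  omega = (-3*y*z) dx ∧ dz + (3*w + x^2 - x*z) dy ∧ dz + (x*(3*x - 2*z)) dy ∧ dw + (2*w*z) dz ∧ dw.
d(omega) = (2*x + 2*z) dx ∧ dy ∧ dz + (2*x + 3) dy ∧ dz ∧ dw + (6*x - 2*z) dx ∧ dy ∧ dw

For a 2-form omega = sum_{i<j} g_{ij} dx_i ∧ dx_j, the exterior derivative is
  d(omega) = sum_{i<j} d(g_{ij}) ∧ dx_i ∧ dx_j = sum_{i<j, k} (∂g_{ij}/∂x_k) dx_k ∧ dx_i ∧ dx_j.
Expand each term, using dx_k ∧ dx_i ∧ dx_j = sgn(permutation) dx_{(a)} ∧ dx_{(b)} ∧ dx_{(c)} with (a < b < c) sorted:
  d(-3*y*z) includes (∂/∂y)(-3*y*z) dy = (-3*z) dy, which multiplied by dx ∧ dz gives (3*z) dx ∧ dy ∧ dz
  d(3*w + x^2 - x*z) includes (∂/∂x)(3*w + x^2 - x*z) dx = (2*x - z) dx, which multiplied by dy ∧ dz gives (2*x - z) dx ∧ dy ∧ dz
  d(3*w + x^2 - x*z) includes (∂/∂w)(3*w + x^2 - x*z) dw = (3) dw, which multiplied by dy ∧ dz gives (3) dy ∧ dz ∧ dw
  d(x*(3*x - 2*z)) includes (∂/∂x)(x*(3*x - 2*z)) dx = (6*x - 2*z) dx, which multiplied by dy ∧ dw gives (6*x - 2*z) dx ∧ dy ∧ dw
  d(x*(3*x - 2*z)) includes (∂/∂z)(x*(3*x - 2*z)) dz = (-2*x) dz, which multiplied by dy ∧ dw gives (2*x) dy ∧ dz ∧ dw
Collecting like 3-forms: d(omega) = (2*x + 2*z) dx ∧ dy ∧ dz + (2*x + 3) dy ∧ dz ∧ dw + (6*x - 2*z) dx ∧ dy ∧ dw.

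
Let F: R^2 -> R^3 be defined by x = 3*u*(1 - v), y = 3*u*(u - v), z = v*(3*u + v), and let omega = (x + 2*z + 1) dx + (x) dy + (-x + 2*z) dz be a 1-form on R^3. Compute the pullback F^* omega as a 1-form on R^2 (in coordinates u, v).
F^* omega = (-18*u^2*v + 18*u^2 + 27*u*v^2 - 18*u*v + 9*u + 6*v^2 - 3*v + 3) du + (27*u^2*v - 27*u^2 + 18*u*v^2 - 6*u*v - 3*u + 4*v^3) dv

Using F^*(f dg) = (f ∘ F) d(g ∘ F), substitute each coordinate x_i by F_i(u, v) in f_i, and replace dx_i by d F_i = (∂F_i/∂u) du + (∂F_i/∂v) dv.
  For the x component: f_1(F) = 3*u*v + 3*u + 2*v^2 + 1; d F_1 = (3 - 3*v) du + (-3*u) dv
  For the y component: f_2(F) = 3*u*(1 - v); d F_2 = (6*u - 3*v) du + (-3*u) dv
  For the z component: f_3(F) = 9*u*v - 3*u + 2*v^2; d F_3 = (3*v) du + (3*u + 2*v) dv
Combining and collecting du, dv coefficients:
  coeff of du: -18*u^2*v + 18*u^2 + 27*u*v^2 - 18*u*v + 9*u + 6*v^2 - 3*v + 3
  coeff of dv: 27*u^2*v - 27*u^2 + 18*u*v^2 - 6*u*v - 3*u + 4*v^3
F^* omega = (-18*u^2*v + 18*u^2 + 27*u*v^2 - 18*u*v + 9*u + 6*v^2 - 3*v + 3) du + (27*u^2*v - 27*u^2 + 18*u*v^2 - 6*u*v - 3*u + 4*v^3) dv.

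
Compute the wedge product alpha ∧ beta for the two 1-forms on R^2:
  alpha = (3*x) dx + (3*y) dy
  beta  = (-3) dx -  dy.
alpha ∧ beta = (-3*x + 9*y) dx ∧ dy

Distribute the wedge, using dx_i ∧ dx_j = -dx_j ∧ dx_i and dx_i ∧ dx_i = 0. For each pair (i, j) with i < j, the coefficient of dx_i ∧ dx_j in alpha ∧ beta is (alpha_i * beta_j - alpha_j * beta_i). Collecting: alpha ∧ beta = (-3*x + 9*y) dx ∧ dy.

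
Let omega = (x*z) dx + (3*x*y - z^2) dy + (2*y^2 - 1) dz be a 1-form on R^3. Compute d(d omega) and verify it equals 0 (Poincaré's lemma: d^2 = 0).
d(d omega) = 0

Step 1: d omega = sum_{i<j} (∂f_j/∂x_i - ∂f_i/∂x_j) dx_i ∧ dx_j:
  coeff of dx ∧ dy: 3*y
  coeff of dx ∧ dz: -x
  coeff of dy ∧ dz: 4*y + 2*z
Step 2: Apply d again to each 2-form coefficient. The only possible 3-form in R^3 is dx ∧ dy ∧ dz, with coefficient
  ∂(coeff of dy∧dz)/∂x - ∂(coeff of dx∧dz)/∂y + ∂(coeff of dx∧dy)/∂z
  = ∂/∂x (4*y + 2*z) - ∂/∂y (-x) + ∂/∂z (3*y).
Each of these terms simplifies to sums of mixed partials that cancel in pairs. The result is 0 (by equality of mixed partials for smooth functions — Schwarz / Clairaut).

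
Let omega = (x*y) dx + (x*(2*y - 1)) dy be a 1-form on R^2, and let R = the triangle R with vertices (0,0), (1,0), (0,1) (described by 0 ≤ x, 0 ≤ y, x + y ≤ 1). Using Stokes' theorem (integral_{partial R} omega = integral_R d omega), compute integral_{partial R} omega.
integral_(partial R) omega = -1/3

Stokes: integral_partial_R omega = integral_R d omega with d omega = (∂Q/∂x - ∂P/∂y) dx ∧ dy.
  ∂Q/∂x = 2*y - 1
  ∂P/∂y = x
  integrand = ∂Q/∂x - ∂P/∂y = -x + 2*y - 1.
Integrating over R: integral_0^1 integral_0^{1-x} (-x + 2*y - 1) dy dx = -1/3.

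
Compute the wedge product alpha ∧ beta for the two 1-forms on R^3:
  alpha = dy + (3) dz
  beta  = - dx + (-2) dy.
alpha ∧ beta = (1) dx ∧ dy + (3) dx ∧ dz + (6) dy ∧ dz

Distribute the wedge, using dx_i ∧ dx_j = -dx_j ∧ dx_i and dx_i ∧ dx_i = 0. For each pair (i, j) with i < j, the coefficient of dx_i ∧ dx_j in alpha ∧ beta is (alpha_i * beta_j - alpha_j * beta_i). Collecting: alpha ∧ beta = (1) dx ∧ dy + (3) dx ∧ dz + (6) dy ∧ dz.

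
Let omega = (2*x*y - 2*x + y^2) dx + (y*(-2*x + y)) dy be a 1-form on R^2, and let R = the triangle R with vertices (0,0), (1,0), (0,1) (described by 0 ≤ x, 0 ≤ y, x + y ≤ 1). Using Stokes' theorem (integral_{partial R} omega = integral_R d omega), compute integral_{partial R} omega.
integral_(partial R) omega = -1

Stokes: integral_partial_R omega = integral_R d omega with d omega = (∂Q/∂x - ∂P/∂y) dx ∧ dy.
  ∂Q/∂x = -2*y
  ∂P/∂y = 2*x + 2*y
  integrand = ∂Q/∂x - ∂P/∂y = -2*x - 4*y.
Integrating over R: integral_0^1 integral_0^{1-x} (-2*x - 4*y) dy dx = -1.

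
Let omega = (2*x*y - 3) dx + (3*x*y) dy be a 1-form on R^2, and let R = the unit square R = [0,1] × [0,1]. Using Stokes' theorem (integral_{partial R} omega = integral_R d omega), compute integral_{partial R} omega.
integral_(partial R) omega = 1/2

Stokes: integral_partial_R omega = integral_R d omega with d omega = (∂Q/∂x - ∂P/∂y) dx ∧ dy.
  ∂Q/∂x = 3*y
  ∂P/∂y = 2*x
  integrand = ∂Q/∂x - ∂P/∂y = -2*x + 3*y.
Integrating over R: integral_0^1 integral_0^1 (-2*x + 3*y) dx dy = 1/2.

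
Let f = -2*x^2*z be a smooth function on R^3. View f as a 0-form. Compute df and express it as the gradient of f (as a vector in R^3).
df = (-4*x*z) dx + (0) dy + (-2*x^2) dz; grad f = (-4*x*z, 0, -2*x^2)

For a 0-form f, d f = (∂f/∂x) dx + (∂f/∂y) dy + (∂f/∂z) dz. The components of the vector representation are exactly the entries of grad f in Cartesian coordinates:
  ∂f/∂x = -4*x*z
  ∂f/∂y = 0
  ∂f/∂z = -2*x^2.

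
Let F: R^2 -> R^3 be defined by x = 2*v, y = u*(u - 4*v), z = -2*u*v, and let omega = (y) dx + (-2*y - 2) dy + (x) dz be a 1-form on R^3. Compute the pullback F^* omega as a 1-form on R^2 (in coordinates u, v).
F^* omega = (-4*u^3 + 24*u^2*v - 32*u*v^2 - 4*u - 4*v^2 + 8*v) du + (2*u*(4*u^2 - 16*u*v + u - 6*v + 4)) dv

Using F^*(f dg) = (f ∘ F) d(g ∘ F), substitute each coordinate x_i by F_i(u, v) in f_i, and replace dx_i by d F_i = (∂F_i/∂u) du + (∂F_i/∂v) dv.
  For the x component: f_1(F) = u*(u - 4*v); d F_1 = (0) du + (2) dv
  For the y component: f_2(F) = -2*u^2 + 8*u*v - 2; d F_2 = (2*u - 4*v) du + (-4*u) dv
  For the z component: f_3(F) = 2*v; d F_3 = (-2*v) du + (-2*u) dv
Combining and collecting du, dv coefficients:
  coeff of du: -4*u^3 + 24*u^2*v - 32*u*v^2 - 4*u - 4*v^2 + 8*v
  coeff of dv: 2*u*(4*u^2 - 16*u*v + u - 6*v + 4)
F^* omega = (-4*u^3 + 24*u^2*v - 32*u*v^2 - 4*u - 4*v^2 + 8*v) du + (2*u*(4*u^2 - 16*u*v + u - 6*v + 4)) dv.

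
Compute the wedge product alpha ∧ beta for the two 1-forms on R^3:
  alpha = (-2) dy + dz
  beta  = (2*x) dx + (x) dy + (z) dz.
alpha ∧ beta = (4*x) dx ∧ dy + (-x - 2*z) dy ∧ dz + (-2*x) dx ∧ dz

Distribute the wedge, using dx_i ∧ dx_j = -dx_j ∧ dx_i and dx_i ∧ dx_i = 0. For each pair (i, j) with i < j, the coefficient of dx_i ∧ dx_j in alpha ∧ beta is (alpha_i * beta_j - alpha_j * beta_i). Collecting: alpha ∧ beta = (4*x) dx ∧ dy + (-x - 2*z) dy ∧ dz + (-2*x) dx ∧ dz.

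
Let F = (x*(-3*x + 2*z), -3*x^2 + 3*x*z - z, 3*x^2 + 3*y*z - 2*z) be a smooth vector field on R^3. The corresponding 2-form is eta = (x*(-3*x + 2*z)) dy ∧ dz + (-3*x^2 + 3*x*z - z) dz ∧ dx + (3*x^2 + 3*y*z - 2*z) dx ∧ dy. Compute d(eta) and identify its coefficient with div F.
d(eta) = (-6*x + 3*y + 2*z - 2) dx ∧ dy ∧ dz; div F = -6*x + 3*y + 2*z - 2

For a 2-form in R^3 of the form above, applying d gives a 3-form with coefficient ∂P/∂x + ∂Q/∂y + ∂R/∂z:
  ∂P/∂x = -6*x + 2*z
  ∂Q/∂y = 0
  ∂R/∂z = 3*y - 2
Sum = -6*x + 3*y + 2*z - 2, which is exactly div F.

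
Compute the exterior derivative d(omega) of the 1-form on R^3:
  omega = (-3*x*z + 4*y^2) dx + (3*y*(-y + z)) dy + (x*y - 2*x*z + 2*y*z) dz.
d(omega) = (-8*y) dx ∧ dy + (3*x + y - 2*z) dx ∧ dz + (x - 3*y + 2*z) dy ∧ dz

For a 1-form omega = sum_i f_i dx_i, the exterior derivative is
  d(omega) = sum_{i < j} (∂f_j/∂x_i - ∂f_i/∂x_j) dx_i ∧ dx_j.
  coefficient of dx ∧ dy: ∂f_2/∂x - ∂f_1/∂y = ∂(3*y*(-y + z))/∂x - ∂(-3*x*z + 4*y^2)/∂y = -8*y
  coefficient of dx ∧ dz: ∂f_3/∂x - ∂f_1/∂z = ∂(x*y - 2*x*z + 2*y*z)/∂x - ∂(-3*x*z + 4*y^2)/∂z = 3*x + y - 2*z
  coefficient of dy ∧ dz: ∂f_3/∂y - ∂f_2/∂z = ∂(x*y - 2*x*z + 2*y*z)/∂y - ∂(3*y*(-y + z))/∂z = x - 3*y + 2*z
Assembling: d(omega) = (-8*y) dx ∧ dy + (3*x + y - 2*z) dx ∧ dz + (x - 3*y + 2*z) dy ∧ dz.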